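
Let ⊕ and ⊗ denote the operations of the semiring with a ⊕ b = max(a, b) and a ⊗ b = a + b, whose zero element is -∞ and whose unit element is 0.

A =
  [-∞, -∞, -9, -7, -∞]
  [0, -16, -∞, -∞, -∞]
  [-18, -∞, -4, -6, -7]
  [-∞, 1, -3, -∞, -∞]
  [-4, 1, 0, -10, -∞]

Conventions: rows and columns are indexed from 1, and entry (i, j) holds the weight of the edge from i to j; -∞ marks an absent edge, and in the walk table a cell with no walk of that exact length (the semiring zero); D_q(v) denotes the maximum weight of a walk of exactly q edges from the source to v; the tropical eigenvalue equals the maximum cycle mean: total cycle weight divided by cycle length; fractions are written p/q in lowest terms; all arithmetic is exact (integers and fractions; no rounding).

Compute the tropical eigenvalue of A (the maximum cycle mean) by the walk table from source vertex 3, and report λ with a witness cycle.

q=0: [-∞, -∞, 0, -∞, -∞]
q=1: [-18, -∞, -4, -6, -7]
q=2: [-11, -5, -7, -10, -11]
q=3: [-5, -9, -11, -13, -14]
q=4: [-9, -12, -14, -12, -18]
q=5: [-12, -11, -15, -16, -21]
Optimal cycle mean attained by: cycle 1->4->2->1, total (-7) + 1 + 0, length 3.
Answer: λ = -2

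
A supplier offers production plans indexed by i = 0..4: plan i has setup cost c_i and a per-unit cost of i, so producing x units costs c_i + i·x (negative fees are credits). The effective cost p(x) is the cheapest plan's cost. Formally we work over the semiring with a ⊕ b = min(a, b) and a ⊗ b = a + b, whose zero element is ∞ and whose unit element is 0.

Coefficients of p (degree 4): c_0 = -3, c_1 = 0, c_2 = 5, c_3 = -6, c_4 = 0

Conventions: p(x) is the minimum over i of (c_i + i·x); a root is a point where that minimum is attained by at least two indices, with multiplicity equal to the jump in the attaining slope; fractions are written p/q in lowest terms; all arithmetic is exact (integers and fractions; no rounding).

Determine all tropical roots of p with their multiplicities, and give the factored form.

hull edge (i=0, c=-3) to (i=3, c=-6): slope -1, span 3
hull edge (i=3, c=-6) to (i=4, c=0): slope 6, span 1
Factored form: p(x) = 0 ⊗ (x ⊕ (-6)) ⊗ (x ⊕ 1) ⊗ (x ⊕ 1) ⊗ (x ⊕ 1)
Answer: roots = -6 (mult 1), 1 (mult 3)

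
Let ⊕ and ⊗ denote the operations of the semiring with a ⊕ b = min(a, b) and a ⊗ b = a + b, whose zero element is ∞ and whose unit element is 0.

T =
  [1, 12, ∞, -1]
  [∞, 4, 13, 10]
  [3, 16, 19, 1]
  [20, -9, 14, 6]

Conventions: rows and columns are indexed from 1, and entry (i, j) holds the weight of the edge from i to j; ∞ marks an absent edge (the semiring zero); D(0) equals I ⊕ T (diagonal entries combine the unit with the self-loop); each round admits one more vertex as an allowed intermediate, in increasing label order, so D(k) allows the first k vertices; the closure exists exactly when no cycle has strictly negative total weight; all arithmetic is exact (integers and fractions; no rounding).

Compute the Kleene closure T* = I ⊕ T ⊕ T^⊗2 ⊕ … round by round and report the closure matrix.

D(0):
  [0, 12, ∞, -1]
  [∞, 0, 13, 10]
  [3, 16, 0, 1]
  [20, -9, 14, 0]
D(1):
  [0, 12, ∞, -1]
  [∞, 0, 13, 10]
  [3, 15, 0, 1]
  [20, -9, 14, 0]
D(2):
  [0, 12, 25, -1]
  [∞, 0, 13, 10]
  [3, 15, 0, 1]
  [20, -9, 4, 0]
D(3):
  [0, 12, 25, -1]
  [16, 0, 13, 10]
  [3, 15, 0, 1]
  [7, -9, 4, 0]
D(4):
  [0, -10, 3, -1]
  [16, 0, 13, 10]
  [3, -8, 0, 1]
  [7, -9, 4, 0]
Answer: T* = [[0, -10, 3, -1], [16, 0, 13, 10], [3, -8, 0, 1], [7, -9, 4, 0]]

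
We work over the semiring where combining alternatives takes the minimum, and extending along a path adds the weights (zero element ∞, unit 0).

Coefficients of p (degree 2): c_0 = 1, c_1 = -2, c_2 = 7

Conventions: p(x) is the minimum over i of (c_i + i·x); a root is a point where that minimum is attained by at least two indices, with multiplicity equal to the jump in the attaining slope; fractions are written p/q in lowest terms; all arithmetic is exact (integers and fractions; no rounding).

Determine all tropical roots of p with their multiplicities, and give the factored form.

hull edge (i=0, c=1) to (i=1, c=-2): slope -3, span 1
hull edge (i=1, c=-2) to (i=2, c=7): slope 9, span 1
Factored form: p(x) = 7 ⊗ (x ⊕ (-9)) ⊗ (x ⊕ 3)
Answer: roots = -9 (mult 1), 3 (mult 1)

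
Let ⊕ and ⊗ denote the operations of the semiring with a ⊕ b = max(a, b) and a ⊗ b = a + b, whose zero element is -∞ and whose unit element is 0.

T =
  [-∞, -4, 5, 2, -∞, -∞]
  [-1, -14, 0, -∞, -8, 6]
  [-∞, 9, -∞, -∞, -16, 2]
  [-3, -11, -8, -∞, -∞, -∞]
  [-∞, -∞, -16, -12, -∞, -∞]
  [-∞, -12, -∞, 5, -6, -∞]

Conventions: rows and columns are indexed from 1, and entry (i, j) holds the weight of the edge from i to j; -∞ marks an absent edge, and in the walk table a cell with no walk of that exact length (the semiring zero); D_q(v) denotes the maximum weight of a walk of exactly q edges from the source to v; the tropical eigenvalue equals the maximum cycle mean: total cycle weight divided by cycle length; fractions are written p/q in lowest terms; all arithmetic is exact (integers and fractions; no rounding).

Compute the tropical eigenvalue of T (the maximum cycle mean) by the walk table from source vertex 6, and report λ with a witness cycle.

q=0: [-∞, -∞, -∞, -∞, -∞, 0]
q=1: [-∞, -12, -∞, 5, -6, -∞]
q=2: [2, -6, -3, -18, -20, -6]
q=3: [-7, 6, 7, 4, -12, 0]
q=4: [5, 16, 6, 5, -2, 12]
q=5: [15, 15, 16, 17, 8, 22]
q=6: [14, 25, 20, 27, 16, 21]
Optimal cycle mean attained by: cycle 2->3->2, total 0 + 9, length 2.
Answer: λ = 9/2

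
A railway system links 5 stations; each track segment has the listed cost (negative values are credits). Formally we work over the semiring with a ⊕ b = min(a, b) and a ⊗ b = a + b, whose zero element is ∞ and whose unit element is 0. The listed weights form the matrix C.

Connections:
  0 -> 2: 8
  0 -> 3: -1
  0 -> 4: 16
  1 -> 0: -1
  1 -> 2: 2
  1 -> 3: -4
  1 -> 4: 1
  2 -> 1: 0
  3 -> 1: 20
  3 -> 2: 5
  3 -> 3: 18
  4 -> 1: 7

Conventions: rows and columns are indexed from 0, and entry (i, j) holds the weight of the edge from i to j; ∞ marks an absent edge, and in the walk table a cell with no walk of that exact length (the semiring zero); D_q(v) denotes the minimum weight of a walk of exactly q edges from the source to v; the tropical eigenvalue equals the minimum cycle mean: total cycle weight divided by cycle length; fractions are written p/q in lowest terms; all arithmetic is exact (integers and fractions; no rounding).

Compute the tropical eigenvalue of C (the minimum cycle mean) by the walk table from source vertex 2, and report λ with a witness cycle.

q=0: [∞, ∞, 0, ∞, ∞]
q=1: [∞, 0, ∞, ∞, ∞]
q=2: [-1, ∞, 2, -4, 1]
q=3: [∞, 2, 1, -2, 15]
q=4: [1, 1, 3, -2, 3]
q=5: [0, 3, 3, -3, 2]
Optimal cycle mean attained by: cycle 1->3->2->1, total (-4) + 5 + 0, length 3.
Answer: λ = 1/3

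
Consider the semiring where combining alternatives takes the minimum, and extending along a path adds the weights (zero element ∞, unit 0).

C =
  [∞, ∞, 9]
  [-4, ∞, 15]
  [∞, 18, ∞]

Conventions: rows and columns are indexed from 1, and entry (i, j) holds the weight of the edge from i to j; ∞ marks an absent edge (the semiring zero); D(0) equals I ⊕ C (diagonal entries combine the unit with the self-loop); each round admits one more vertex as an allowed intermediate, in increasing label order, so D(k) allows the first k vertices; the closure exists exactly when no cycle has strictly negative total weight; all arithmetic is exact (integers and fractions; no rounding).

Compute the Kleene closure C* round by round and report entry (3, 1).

D(0):
  [0, ∞, 9]
  [-4, 0, 15]
  [∞, 18, 0]
D(1):
  [0, ∞, 9]
  [-4, 0, 5]
  [∞, 18, 0]
D(2):
  [0, ∞, 9]
  [-4, 0, 5]
  [14, 18, 0]
D(3):
  [0, 27, 9]
  [-4, 0, 5]
  [14, 18, 0]
Answer: C*[3][1] = 14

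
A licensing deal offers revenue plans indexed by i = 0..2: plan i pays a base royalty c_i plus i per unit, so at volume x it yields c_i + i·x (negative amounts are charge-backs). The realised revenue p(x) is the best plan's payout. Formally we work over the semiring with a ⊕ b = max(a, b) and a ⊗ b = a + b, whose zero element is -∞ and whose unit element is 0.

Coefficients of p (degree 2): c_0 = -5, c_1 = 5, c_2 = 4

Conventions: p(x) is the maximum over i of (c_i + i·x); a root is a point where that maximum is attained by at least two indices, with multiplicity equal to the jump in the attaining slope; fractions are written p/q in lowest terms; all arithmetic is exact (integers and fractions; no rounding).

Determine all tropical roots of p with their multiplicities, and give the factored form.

hull edge (i=0, c=-5) to (i=1, c=5): slope 10, span 1
hull edge (i=1, c=5) to (i=2, c=4): slope -1, span 1
Factored form: p(x) = 4 ⊗ (x ⊕ (-10)) ⊗ (x ⊕ 1)
Answer: roots = -10 (mult 1), 1 (mult 1)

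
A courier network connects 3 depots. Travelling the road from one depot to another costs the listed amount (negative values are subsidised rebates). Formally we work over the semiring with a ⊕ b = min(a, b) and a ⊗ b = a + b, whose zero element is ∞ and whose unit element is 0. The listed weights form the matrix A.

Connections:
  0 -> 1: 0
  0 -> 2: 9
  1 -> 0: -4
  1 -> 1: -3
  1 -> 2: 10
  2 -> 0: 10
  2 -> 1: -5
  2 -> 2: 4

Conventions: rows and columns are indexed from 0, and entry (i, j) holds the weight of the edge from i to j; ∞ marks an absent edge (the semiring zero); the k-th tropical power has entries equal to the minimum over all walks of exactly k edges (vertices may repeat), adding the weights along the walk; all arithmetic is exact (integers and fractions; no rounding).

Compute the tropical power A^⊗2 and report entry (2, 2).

A^⊗2:
  [-4, -3, 10]
  [-7, -6, 5]
  [-9, -8, 5]
Key observation: the optimum is the walk 2->1->2, with weight (-5) + 10 = 5.
Optimal value attained by: walk 2->1->2.
Answer: (A^⊗2)[2][2] = 5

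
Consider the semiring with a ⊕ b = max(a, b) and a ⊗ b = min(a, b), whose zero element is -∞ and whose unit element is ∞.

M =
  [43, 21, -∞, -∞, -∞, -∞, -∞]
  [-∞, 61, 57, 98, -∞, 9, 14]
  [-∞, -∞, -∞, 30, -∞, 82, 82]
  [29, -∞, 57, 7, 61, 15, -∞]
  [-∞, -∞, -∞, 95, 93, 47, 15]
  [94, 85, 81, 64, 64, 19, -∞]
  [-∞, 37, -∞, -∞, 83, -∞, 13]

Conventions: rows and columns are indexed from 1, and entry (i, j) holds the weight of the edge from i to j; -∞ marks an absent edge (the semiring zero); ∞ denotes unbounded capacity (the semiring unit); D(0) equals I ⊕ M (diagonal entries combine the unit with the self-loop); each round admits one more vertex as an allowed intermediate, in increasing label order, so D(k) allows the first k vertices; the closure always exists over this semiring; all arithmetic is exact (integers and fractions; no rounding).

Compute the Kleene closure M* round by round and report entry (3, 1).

D(0):
  [∞, 21, -∞, -∞, -∞, -∞, -∞]
  [-∞, ∞, 57, 98, -∞, 9, 14]
  [-∞, -∞, ∞, 30, -∞, 82, 82]
  [29, -∞, 57, ∞, 61, 15, -∞]
  [-∞, -∞, -∞, 95, ∞, 47, 15]
  [94, 85, 81, 64, 64, ∞, -∞]
  [-∞, 37, -∞, -∞, 83, -∞, ∞]
D(1):
  [∞, 21, -∞, -∞, -∞, -∞, -∞]
  [-∞, ∞, 57, 98, -∞, 9, 14]
  [-∞, -∞, ∞, 30, -∞, 82, 82]
  [29, 21, 57, ∞, 61, 15, -∞]
  [-∞, -∞, -∞, 95, ∞, 47, 15]
  [94, 85, 81, 64, 64, ∞, -∞]
  [-∞, 37, -∞, -∞, 83, -∞, ∞]
D(2):
  [∞, 21, 21, 21, -∞, 9, 14]
  [-∞, ∞, 57, 98, -∞, 9, 14]
  [-∞, -∞, ∞, 30, -∞, 82, 82]
  [29, 21, 57, ∞, 61, 15, 14]
  [-∞, -∞, -∞, 95, ∞, 47, 15]
  [94, 85, 81, 85, 64, ∞, 14]
  [-∞, 37, 37, 37, 83, 9, ∞]
D(3):
  [∞, 21, 21, 21, -∞, 21, 21]
  [-∞, ∞, 57, 98, -∞, 57, 57]
  [-∞, -∞, ∞, 30, -∞, 82, 82]
  [29, 21, 57, ∞, 61, 57, 57]
  [-∞, -∞, -∞, 95, ∞, 47, 15]
  [94, 85, 81, 85, 64, ∞, 81]
  [-∞, 37, 37, 37, 83, 37, ∞]
D(4):
  [∞, 21, 21, 21, 21, 21, 21]
  [29, ∞, 57, 98, 61, 57, 57]
  [29, 21, ∞, 30, 30, 82, 82]
  [29, 21, 57, ∞, 61, 57, 57]
  [29, 21, 57, 95, ∞, 57, 57]
  [94, 85, 81, 85, 64, ∞, 81]
  [29, 37, 37, 37, 83, 37, ∞]
D(5):
  [∞, 21, 21, 21, 21, 21, 21]
  [29, ∞, 57, 98, 61, 57, 57]
  [29, 21, ∞, 30, 30, 82, 82]
  [29, 21, 57, ∞, 61, 57, 57]
  [29, 21, 57, 95, ∞, 57, 57]
  [94, 85, 81, 85, 64, ∞, 81]
  [29, 37, 57, 83, 83, 57, ∞]
D(6):
  [∞, 21, 21, 21, 21, 21, 21]
  [57, ∞, 57, 98, 61, 57, 57]
  [82, 82, ∞, 82, 64, 82, 82]
  [57, 57, 57, ∞, 61, 57, 57]
  [57, 57, 57, 95, ∞, 57, 57]
  [94, 85, 81, 85, 64, ∞, 81]
  [57, 57, 57, 83, 83, 57, ∞]
D(7):
  [∞, 21, 21, 21, 21, 21, 21]
  [57, ∞, 57, 98, 61, 57, 57]
  [82, 82, ∞, 82, 82, 82, 82]
  [57, 57, 57, ∞, 61, 57, 57]
  [57, 57, 57, 95, ∞, 57, 57]
  [94, 85, 81, 85, 81, ∞, 81]
  [57, 57, 57, 83, 83, 57, ∞]
Answer: M*[3][1] = 82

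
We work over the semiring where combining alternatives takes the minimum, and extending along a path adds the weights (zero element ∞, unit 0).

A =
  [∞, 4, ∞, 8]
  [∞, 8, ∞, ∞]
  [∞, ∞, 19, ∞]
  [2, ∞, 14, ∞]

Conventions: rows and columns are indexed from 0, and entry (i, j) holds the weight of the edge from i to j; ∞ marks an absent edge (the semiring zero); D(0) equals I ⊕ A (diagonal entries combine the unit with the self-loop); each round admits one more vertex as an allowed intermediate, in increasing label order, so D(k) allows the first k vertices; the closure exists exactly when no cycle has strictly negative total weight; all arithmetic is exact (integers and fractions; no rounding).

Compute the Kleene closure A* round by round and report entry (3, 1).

D(0):
  [0, 4, ∞, 8]
  [∞, 0, ∞, ∞]
  [∞, ∞, 0, ∞]
  [2, ∞, 14, 0]
D(1):
  [0, 4, ∞, 8]
  [∞, 0, ∞, ∞]
  [∞, ∞, 0, ∞]
  [2, 6, 14, 0]
D(2):
  [0, 4, ∞, 8]
  [∞, 0, ∞, ∞]
  [∞, ∞, 0, ∞]
  [2, 6, 14, 0]
D(3):
  [0, 4, ∞, 8]
  [∞, 0, ∞, ∞]
  [∞, ∞, 0, ∞]
  [2, 6, 14, 0]
D(4):
  [0, 4, 22, 8]
  [∞, 0, ∞, ∞]
  [∞, ∞, 0, ∞]
  [2, 6, 14, 0]
Answer: A*[3][1] = 6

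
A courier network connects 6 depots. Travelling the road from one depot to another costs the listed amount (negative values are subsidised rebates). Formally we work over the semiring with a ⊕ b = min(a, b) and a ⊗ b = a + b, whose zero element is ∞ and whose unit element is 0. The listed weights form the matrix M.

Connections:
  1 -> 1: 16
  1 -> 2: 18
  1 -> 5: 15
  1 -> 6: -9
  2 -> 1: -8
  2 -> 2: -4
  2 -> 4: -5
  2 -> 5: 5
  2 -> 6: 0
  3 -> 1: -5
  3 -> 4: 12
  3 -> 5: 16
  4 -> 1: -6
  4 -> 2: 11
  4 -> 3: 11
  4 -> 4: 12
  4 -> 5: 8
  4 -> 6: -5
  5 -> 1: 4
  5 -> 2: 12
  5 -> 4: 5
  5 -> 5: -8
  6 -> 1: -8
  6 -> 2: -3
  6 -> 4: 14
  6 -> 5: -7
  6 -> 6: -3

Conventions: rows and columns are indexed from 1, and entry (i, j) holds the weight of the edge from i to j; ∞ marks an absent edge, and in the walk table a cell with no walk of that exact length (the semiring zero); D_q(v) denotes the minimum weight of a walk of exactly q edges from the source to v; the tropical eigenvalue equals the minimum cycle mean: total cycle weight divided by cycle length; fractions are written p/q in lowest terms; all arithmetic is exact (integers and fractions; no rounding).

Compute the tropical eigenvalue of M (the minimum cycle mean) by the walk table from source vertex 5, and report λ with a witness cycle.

q=0: [∞, ∞, ∞, ∞, 0, ∞]
q=1: [4, 12, ∞, 5, -8, ∞]
q=2: [-4, 4, 16, -3, -16, -5]
q=3: [-13, -8, 8, -11, -24, -13]
q=4: [-21, -16, 0, -19, -32, -22]
q=5: [-30, -25, -8, -27, -40, -30]
q=6: [-38, -33, -16, -35, -48, -39]
Optimal cycle mean attained by: cycle 1->6->1, total (-9) + (-8), length 2.
Answer: λ = -17/2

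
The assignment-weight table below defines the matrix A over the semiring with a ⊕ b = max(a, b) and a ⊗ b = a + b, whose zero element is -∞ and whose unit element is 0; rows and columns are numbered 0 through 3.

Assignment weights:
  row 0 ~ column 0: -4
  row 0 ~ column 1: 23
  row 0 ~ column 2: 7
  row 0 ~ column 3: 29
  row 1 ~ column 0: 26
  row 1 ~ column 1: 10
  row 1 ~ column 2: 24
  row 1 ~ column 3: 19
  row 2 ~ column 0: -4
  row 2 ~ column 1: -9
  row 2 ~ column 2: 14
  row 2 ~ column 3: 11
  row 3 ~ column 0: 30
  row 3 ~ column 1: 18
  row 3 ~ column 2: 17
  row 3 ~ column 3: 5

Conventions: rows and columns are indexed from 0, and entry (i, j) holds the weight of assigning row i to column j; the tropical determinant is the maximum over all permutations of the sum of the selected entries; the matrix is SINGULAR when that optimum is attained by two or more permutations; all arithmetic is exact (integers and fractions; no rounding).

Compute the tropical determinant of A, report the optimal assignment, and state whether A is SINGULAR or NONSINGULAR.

σ = (0, 1, 2, 3): (-4) + 10 + 14 + 5 = 25
σ = (0, 1, 3, 2): (-4) + 10 + 11 + 17 = 34
σ = (0, 2, 1, 3): (-4) + 24 + (-9) + 5 = 16
σ = (0, 2, 3, 1): (-4) + 24 + 11 + 18 = 49
σ = (0, 3, 1, 2): (-4) + 19 + (-9) + 17 = 23
σ = (0, 3, 2, 1): (-4) + 19 + 14 + 18 = 47
σ = (1, 0, 2, 3): 23 + 26 + 14 + 5 = 68
σ = (1, 0, 3, 2): 23 + 26 + 11 + 17 = 77
σ = (1, 2, 0, 3): 23 + 24 + (-4) + 5 = 48
σ = (1, 2, 3, 0): 23 + 24 + 11 + 30 = 88
σ = (1, 3, 0, 2): 23 + 19 + (-4) + 17 = 55
σ = (1, 3, 2, 0): 23 + 19 + 14 + 30 = 86
σ = (2, 0, 1, 3): 7 + 26 + (-9) + 5 = 29
σ = (2, 0, 3, 1): 7 + 26 + 11 + 18 = 62
σ = (2, 1, 0, 3): 7 + 10 + (-4) + 5 = 18
σ = (2, 1, 3, 0): 7 + 10 + 11 + 30 = 58
σ = (2, 3, 0, 1): 7 + 19 + (-4) + 18 = 40
σ = (2, 3, 1, 0): 7 + 19 + (-9) + 30 = 47
σ = (3, 0, 1, 2): 29 + 26 + (-9) + 17 = 63
σ = (3, 0, 2, 1): 29 + 26 + 14 + 18 = 87
σ = (3, 1, 0, 2): 29 + 10 + (-4) + 17 = 52
σ = (3, 1, 2, 0): 29 + 10 + 14 + 30 = 83
σ = (3, 2, 0, 1): 29 + 24 + (-4) + 18 = 67
σ = (3, 2, 1, 0): 29 + 24 + (-9) + 30 = 74
Optimal value attained by: σ = (1, 2, 3, 0).
Answer: det⊕(A) = 88; verdict: NONSINGULAR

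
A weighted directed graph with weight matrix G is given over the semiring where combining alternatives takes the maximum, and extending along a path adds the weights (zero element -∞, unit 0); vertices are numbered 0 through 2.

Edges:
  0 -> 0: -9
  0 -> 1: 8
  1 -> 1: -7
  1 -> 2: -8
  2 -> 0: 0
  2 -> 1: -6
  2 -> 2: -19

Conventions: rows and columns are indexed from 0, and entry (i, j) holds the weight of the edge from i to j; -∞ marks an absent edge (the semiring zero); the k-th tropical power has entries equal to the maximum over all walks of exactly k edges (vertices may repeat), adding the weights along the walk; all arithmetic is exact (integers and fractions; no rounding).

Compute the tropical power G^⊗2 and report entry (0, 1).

G^⊗2:
  [-18, 1, 0]
  [-8, -14, -15]
  [-9, 8, -14]
Key observation: the optimum is the walk 0->1->1, with weight 8 + (-7) = 1.
Optimal value attained by: walk 0->1->1.
Answer: (G^⊗2)[0][1] = 1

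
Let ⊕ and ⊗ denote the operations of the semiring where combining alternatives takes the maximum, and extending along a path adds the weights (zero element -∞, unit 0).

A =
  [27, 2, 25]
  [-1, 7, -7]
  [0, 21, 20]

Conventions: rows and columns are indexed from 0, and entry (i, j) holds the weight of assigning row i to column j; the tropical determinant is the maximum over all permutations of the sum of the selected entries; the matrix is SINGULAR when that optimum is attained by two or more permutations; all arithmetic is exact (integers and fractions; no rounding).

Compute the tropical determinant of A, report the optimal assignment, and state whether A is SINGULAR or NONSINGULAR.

σ = (0, 1, 2): 27 + 7 + 20 = 54
σ = (0, 2, 1): 27 + (-7) + 21 = 41
σ = (1, 0, 2): 2 + (-1) + 20 = 21
σ = (1, 2, 0): 2 + (-7) + 0 = -5
σ = (2, 0, 1): 25 + (-1) + 21 = 45
σ = (2, 1, 0): 25 + 7 + 0 = 32
Optimal value attained by: σ = (0, 1, 2).
Answer: det⊕(A) = 54; verdict: NONSINGULAR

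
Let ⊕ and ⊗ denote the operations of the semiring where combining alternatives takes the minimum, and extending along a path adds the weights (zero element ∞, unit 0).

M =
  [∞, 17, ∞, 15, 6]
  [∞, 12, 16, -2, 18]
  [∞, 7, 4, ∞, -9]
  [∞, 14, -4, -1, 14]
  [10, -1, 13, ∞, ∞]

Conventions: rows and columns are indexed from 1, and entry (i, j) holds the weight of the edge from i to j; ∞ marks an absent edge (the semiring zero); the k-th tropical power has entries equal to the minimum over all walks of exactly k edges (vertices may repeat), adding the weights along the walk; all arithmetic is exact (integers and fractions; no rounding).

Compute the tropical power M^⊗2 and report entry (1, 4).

M^⊗2:
  [16, 5, 11, 14, 29]
  [28, 12, -6, -3, 7]
  [1, -10, 4, 5, -5]
  [24, 3, -5, -2, -13]
  [∞, 11, 15, -3, 4]
Key observation: the optimum is the walk 1->4->4, with weight 15 + (-1) = 14.
Optimal value attained by: walk 1->4->4.
Answer: (M^⊗2)[1][4] = 14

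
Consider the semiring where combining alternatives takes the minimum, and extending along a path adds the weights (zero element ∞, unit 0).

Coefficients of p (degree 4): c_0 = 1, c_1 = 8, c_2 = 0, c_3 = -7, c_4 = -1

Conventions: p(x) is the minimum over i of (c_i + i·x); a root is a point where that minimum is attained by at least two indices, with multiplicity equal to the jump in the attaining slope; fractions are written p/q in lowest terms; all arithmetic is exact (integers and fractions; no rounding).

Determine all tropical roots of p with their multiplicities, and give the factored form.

hull edge (i=0, c=1) to (i=3, c=-7): slope -8/3, span 3
hull edge (i=3, c=-7) to (i=4, c=-1): slope 6, span 1
Factored form: p(x) = -1 ⊗ (x ⊕ (-6)) ⊗ (x ⊕ 8/3) ⊗ (x ⊕ 8/3) ⊗ (x ⊕ 8/3)
Answer: roots = -6 (mult 1), 8/3 (mult 3)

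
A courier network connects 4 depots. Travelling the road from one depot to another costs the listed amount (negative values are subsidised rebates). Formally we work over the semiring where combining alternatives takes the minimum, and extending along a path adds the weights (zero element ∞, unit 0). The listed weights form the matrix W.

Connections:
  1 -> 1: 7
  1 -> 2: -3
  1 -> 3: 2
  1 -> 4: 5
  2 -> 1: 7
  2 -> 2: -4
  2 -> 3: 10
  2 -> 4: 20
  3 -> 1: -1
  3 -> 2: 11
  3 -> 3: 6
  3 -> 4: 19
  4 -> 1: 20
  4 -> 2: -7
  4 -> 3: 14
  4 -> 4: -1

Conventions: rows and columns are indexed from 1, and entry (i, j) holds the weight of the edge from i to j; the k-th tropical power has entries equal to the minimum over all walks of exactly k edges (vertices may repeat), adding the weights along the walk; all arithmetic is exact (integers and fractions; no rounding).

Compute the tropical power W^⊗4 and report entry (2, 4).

W^⊗2:
  [1, -7, 7, 4]
  [3, -8, 6, 12]
  [5, -4, 1, 4]
  [0, -11, 3, -2]
W^⊗3:
  [0, -11, 3, 3]
  [-1, -12, 2, 8]
  [0, -8, 6, 3]
  [-4, -15, -1, -3]
W^⊗4:
  [-4, -15, -1, 2]
  [-5, -16, -2, 4]
  [-1, -12, 2, 2]
  [-8, -19, -5, -4]
Key observation: the optimum is the walk 2->2->2->1->4, with weight (-4) + (-4) + 7 + 5 = 4.
Optimal value attained by: walk 2->2->2->1->4.
Answer: (W^⊗4)[2][4] = 4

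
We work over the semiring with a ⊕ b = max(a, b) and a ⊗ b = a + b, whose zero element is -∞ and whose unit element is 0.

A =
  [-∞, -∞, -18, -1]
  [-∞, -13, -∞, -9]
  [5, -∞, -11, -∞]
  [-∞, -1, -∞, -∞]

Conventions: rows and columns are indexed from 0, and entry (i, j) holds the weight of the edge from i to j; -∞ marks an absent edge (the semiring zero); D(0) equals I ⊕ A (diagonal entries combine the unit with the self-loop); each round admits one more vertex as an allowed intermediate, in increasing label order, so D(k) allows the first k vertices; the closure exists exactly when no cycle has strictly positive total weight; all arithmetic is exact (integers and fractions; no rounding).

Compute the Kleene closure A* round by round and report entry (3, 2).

D(0):
  [0, -∞, -18, -1]
  [-∞, 0, -∞, -9]
  [5, -∞, 0, -∞]
  [-∞, -1, -∞, 0]
D(1):
  [0, -∞, -18, -1]
  [-∞, 0, -∞, -9]
  [5, -∞, 0, 4]
  [-∞, -1, -∞, 0]
D(2):
  [0, -∞, -18, -1]
  [-∞, 0, -∞, -9]
  [5, -∞, 0, 4]
  [-∞, -1, -∞, 0]
D(3):
  [0, -∞, -18, -1]
  [-∞, 0, -∞, -9]
  [5, -∞, 0, 4]
  [-∞, -1, -∞, 0]
D(4):
  [0, -2, -18, -1]
  [-∞, 0, -∞, -9]
  [5, 3, 0, 4]
  [-∞, -1, -∞, 0]
Answer: A*[3][2] = -∞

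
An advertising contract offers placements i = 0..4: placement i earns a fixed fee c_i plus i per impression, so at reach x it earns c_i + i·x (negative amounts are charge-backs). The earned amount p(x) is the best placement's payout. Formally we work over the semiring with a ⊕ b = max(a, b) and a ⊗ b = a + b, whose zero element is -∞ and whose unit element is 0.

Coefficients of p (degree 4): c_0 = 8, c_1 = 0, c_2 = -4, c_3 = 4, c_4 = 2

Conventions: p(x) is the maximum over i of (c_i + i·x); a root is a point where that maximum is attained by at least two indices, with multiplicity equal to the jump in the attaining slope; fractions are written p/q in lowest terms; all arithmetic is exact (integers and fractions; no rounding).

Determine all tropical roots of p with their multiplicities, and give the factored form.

hull edge (i=0, c=8) to (i=3, c=4): slope -4/3, span 3
hull edge (i=3, c=4) to (i=4, c=2): slope -2, span 1
Factored form: p(x) = 2 ⊗ (x ⊕ 4/3) ⊗ (x ⊕ 4/3) ⊗ (x ⊕ 4/3) ⊗ (x ⊕ 2)
Answer: roots = 4/3 (mult 3), 2 (mult 1)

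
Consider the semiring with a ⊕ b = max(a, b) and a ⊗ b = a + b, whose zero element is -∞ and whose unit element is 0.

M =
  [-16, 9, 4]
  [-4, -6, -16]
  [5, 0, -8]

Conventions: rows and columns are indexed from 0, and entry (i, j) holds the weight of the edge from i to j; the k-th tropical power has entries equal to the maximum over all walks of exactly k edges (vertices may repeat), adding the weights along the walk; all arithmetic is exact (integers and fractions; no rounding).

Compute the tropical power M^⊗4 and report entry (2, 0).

M^⊗2:
  [9, 4, -4]
  [-10, 5, 0]
  [-3, 14, 9]
M^⊗3:
  [1, 18, 13]
  [5, 0, -6]
  [14, 9, 1]
M^⊗4:
  [18, 13, 5]
  [-1, 14, 9]
  [6, 23, 18]
Key observation: the optimum is the walk 2->0->2->2->0, with weight 5 + 4 + (-8) + 5 = 6.
Optimal value attained by: walk 2->0->2->2->0.
Answer: (M^⊗4)[2][0] = 6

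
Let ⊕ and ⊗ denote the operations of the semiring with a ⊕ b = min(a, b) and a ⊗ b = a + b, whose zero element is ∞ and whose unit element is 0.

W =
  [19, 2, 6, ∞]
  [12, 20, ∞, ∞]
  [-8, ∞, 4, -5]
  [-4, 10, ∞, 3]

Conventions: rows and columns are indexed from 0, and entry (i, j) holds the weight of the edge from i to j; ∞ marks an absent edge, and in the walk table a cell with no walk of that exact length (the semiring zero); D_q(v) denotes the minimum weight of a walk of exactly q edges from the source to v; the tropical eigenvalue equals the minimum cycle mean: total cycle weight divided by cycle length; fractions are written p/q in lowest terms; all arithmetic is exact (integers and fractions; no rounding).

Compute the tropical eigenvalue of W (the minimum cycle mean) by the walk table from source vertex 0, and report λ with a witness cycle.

q=0: [0, ∞, ∞, ∞]
q=1: [19, 2, 6, ∞]
q=2: [-2, 21, 10, 1]
q=3: [-3, 0, 4, 4]
q=4: [-4, -1, 3, -1]
Optimal cycle mean attained by: cycle 0->2->0, total 6 + (-8), length 2.
Answer: λ = -1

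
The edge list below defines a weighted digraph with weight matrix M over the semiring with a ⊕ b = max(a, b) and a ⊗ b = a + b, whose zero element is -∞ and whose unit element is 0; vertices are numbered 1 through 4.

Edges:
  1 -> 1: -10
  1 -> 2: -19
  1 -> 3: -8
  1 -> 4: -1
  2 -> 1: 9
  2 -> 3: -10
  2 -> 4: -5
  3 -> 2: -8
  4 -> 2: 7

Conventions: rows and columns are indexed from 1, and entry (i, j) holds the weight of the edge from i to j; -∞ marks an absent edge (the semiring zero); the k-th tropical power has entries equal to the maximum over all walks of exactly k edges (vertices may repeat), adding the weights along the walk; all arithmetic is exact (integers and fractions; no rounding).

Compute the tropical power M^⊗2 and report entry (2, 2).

M^⊗2:
  [-10, 6, -18, -11]
  [-1, 2, 1, 8]
  [1, -∞, -18, -13]
  [16, -∞, -3, 2]
Key observation: the optimum is the walk 2->4->2, with weight (-5) + 7 = 2.
Optimal value attained by: walk 2->4->2.
Answer: (M^⊗2)[2][2] = 2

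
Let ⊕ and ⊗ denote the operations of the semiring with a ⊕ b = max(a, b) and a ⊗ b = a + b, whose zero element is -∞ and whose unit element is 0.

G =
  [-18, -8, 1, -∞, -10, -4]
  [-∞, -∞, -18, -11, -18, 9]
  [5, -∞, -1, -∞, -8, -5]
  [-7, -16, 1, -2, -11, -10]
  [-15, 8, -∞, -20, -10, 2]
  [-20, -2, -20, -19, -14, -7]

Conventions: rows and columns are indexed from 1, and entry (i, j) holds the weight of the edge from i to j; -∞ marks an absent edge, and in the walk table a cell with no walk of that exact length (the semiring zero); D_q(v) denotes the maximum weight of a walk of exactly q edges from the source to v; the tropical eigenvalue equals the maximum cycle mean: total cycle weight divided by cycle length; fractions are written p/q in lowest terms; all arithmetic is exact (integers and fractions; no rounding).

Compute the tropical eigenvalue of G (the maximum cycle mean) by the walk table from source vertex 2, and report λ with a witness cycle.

q=0: [-∞, 0, -∞, -∞, -∞, -∞]
q=1: [-∞, -∞, -18, -11, -18, 9]
q=2: [-11, 7, -10, -10, -5, 2]
q=3: [-5, 3, -9, -4, -11, 16]
q=4: [-4, 14, -3, -3, 2, 12]
q=5: [2, 10, -2, 3, -2, 23]
q=6: [3, 21, 4, 4, 9, 19]
Optimal cycle mean attained by: cycle 2->6->2, total 9 + (-2), length 2.
Answer: λ = 7/2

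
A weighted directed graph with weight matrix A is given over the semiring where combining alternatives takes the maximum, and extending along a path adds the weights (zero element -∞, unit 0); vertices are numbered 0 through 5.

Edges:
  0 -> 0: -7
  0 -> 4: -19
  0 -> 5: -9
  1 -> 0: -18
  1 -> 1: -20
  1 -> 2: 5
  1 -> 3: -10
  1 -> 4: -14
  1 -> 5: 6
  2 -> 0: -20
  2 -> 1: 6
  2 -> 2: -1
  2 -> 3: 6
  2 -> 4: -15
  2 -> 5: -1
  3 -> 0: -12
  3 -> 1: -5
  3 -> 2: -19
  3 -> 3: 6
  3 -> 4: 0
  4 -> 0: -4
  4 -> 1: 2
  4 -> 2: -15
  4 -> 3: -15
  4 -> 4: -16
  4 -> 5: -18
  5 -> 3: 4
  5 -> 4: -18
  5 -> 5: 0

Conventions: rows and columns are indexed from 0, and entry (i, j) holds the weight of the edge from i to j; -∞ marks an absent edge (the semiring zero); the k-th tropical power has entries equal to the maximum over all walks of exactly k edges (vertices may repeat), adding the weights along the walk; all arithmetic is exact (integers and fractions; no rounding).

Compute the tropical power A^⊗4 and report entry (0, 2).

A^⊗2:
  [-14, -17, -34, -5, -26, -9]
  [-15, 11, 4, 11, -10, 6]
  [-6, 5, 11, 12, 6, 12]
  [-4, 2, 0, 12, 6, 1]
  [-11, -9, 7, -8, -12, 8]
  [-8, -1, -15, 10, 4, 0]
A^⊗3:
  [-17, -10, -12, 1, -5, -9]
  [-1, 10, 16, 17, 11, 17]
  [2, 17, 10, 18, 12, 12]
  [2, 8, 7, 18, 12, 8]
  [-13, 13, 6, 13, -8, 8]
  [0, 6, 4, 16, 10, 5]
A^⊗4:
  [-9, -3, -5, 7, 1, -4]
  [7, 22, 15, 23, 17, 17]
  [8, 16, 22, 24, 18, 23]
  [8, 14, 13, 24, 18, 14]
  [1, 12, 18, 19, 13, 19]
  [6, 12, 11, 22, 16, 12]
Key observation: the optimum is the walk 0->5->3->1->2, with weight (-9) + 4 + (-5) + 5 = -5.
Optimal value attained by: walk 0->5->3->1->2.
Answer: (A^⊗4)[0][2] = -5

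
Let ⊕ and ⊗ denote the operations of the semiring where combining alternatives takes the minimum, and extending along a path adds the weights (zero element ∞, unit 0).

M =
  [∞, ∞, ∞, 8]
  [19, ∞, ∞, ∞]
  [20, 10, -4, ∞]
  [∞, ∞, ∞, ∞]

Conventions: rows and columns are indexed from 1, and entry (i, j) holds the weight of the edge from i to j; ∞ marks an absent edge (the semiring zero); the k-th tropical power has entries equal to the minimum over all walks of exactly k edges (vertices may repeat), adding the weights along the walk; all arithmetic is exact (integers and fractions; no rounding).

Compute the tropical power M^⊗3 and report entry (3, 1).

M^⊗2:
  [∞, ∞, ∞, ∞]
  [∞, ∞, ∞, 27]
  [16, 6, -8, 28]
  [∞, ∞, ∞, ∞]
M^⊗3:
  [∞, ∞, ∞, ∞]
  [∞, ∞, ∞, ∞]
  [12, 2, -12, 24]
  [∞, ∞, ∞, ∞]
Key observation: the optimum is the walk 3->3->3->1, with weight (-4) + (-4) + 20 = 12.
Optimal value attained by: walk 3->3->3->1.
Answer: (M^⊗3)[3][1] = 12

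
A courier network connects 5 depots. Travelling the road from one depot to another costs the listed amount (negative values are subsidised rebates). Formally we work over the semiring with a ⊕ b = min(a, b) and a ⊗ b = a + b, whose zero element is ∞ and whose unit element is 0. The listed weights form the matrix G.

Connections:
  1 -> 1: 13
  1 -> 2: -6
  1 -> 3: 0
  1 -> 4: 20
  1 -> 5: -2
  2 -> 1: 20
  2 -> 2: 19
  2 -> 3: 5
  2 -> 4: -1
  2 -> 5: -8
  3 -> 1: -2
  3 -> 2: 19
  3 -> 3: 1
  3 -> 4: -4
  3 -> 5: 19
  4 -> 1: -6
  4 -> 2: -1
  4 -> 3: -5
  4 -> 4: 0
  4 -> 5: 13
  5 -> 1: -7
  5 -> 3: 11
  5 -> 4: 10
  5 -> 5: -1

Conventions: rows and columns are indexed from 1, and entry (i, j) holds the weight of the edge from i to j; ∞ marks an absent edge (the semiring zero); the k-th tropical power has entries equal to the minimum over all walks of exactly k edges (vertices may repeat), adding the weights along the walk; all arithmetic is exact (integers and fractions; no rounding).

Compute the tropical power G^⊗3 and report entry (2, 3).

G^⊗2:
  [-9, 7, -1, -7, -14]
  [-15, -2, -6, -1, -9]
  [-10, -8, -9, -4, -4]
  [-7, -12, -6, -9, -9]
  [-8, -13, -7, 7, -9]
G^⊗3:
  [-21, -15, -12, -7, -15]
  [-16, -21, -15, -10, -17]
  [-11, -16, -10, -13, -16]
  [-16, -13, -14, -13, -20]
  [-16, -14, -8, -14, -21]
Key observation: the optimum is the walk 2->5->1->3, with weight (-8) + (-7) + 0 = -15.
Optimal value attained by: walk 2->5->1->3.
Answer: (G^⊗3)[2][3] = -15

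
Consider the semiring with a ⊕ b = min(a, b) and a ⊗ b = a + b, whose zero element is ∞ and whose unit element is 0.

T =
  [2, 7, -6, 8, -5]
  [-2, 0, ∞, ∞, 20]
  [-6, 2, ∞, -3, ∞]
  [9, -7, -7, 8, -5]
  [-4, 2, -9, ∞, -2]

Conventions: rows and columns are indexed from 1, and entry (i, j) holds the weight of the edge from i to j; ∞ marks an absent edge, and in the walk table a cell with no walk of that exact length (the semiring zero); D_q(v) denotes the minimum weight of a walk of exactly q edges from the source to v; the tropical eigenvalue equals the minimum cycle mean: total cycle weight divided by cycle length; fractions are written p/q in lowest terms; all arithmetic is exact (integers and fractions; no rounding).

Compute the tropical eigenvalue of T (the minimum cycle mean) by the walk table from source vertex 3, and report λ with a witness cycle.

q=0: [∞, ∞, 0, ∞, ∞]
q=1: [-6, 2, ∞, -3, ∞]
q=2: [-4, -10, -12, 2, -11]
q=3: [-18, -10, -20, -15, -13]
q=4: [-26, -22, -24, -23, -23]
q=5: [-30, -30, -32, -27, -31]
Optimal cycle mean attained by: cycle 1->5->3->1, total (-5) + (-9) + (-6), length 3.
Answer: λ = -20/3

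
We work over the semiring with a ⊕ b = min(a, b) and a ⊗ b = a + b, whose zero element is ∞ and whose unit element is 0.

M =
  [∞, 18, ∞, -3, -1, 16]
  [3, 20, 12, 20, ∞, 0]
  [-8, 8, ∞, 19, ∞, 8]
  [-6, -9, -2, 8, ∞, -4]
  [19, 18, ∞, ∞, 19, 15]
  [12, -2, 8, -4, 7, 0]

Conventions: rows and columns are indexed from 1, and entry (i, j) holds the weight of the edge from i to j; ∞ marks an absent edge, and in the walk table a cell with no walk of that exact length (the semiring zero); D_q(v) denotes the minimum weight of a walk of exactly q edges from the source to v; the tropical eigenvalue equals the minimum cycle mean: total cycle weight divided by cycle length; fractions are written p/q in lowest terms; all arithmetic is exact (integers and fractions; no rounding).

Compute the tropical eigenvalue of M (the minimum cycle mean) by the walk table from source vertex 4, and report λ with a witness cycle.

q=0: [∞, ∞, ∞, 0, ∞, ∞]
q=1: [-6, -9, -2, 8, ∞, -4]
q=2: [-10, -6, 3, -9, -7, -9]
q=3: [-15, -18, -11, -13, -11, -13]
q=4: [-19, -22, -15, -18, -16, -18]
q=5: [-24, -27, -20, -22, -20, -22]
q=6: [-28, -31, -24, -27, -25, -27]
Optimal cycle mean attained by: cycle 1->4->1, total (-3) + (-6), length 2.
Answer: λ = -9/2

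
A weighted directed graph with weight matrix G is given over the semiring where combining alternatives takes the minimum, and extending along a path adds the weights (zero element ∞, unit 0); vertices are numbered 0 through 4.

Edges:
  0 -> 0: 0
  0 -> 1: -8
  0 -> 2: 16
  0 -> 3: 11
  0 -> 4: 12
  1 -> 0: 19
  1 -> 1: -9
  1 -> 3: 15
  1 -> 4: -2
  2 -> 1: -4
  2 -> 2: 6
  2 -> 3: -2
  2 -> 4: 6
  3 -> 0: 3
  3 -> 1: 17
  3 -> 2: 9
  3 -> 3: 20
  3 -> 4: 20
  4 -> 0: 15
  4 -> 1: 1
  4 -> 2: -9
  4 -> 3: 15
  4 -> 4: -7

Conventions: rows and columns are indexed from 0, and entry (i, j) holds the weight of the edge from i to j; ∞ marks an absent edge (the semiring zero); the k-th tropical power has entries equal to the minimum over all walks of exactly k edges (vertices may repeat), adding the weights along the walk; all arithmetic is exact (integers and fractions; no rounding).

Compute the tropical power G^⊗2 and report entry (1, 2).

G^⊗2:
  [0, -17, 3, 7, -10]
  [10, -18, -11, 6, -11]
  [1, -13, -3, 4, -6]
  [3, -5, 11, 7, 13]
  [8, -13, -16, -11, -14]
Key observation: the optimum is the walk 1->4->2, with weight (-2) + (-9) = -11.
Optimal value attained by: walk 1->4->2.
Answer: (G^⊗2)[1][2] = -11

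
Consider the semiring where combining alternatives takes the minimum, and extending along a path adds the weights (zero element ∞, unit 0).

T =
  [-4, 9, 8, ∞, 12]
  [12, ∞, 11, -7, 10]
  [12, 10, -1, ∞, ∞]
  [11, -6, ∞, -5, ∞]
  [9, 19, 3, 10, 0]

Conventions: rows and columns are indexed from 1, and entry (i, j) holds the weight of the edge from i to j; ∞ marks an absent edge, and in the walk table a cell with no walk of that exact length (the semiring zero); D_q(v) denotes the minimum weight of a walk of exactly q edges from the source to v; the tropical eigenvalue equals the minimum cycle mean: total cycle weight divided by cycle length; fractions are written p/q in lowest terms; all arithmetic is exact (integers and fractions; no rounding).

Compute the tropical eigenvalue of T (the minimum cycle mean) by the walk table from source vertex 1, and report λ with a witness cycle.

q=0: [0, ∞, ∞, ∞, ∞]
q=1: [-4, 9, 8, ∞, 12]
q=2: [-8, 5, 4, 2, 8]
q=3: [-12, -4, 0, -3, 4]
q=4: [-16, -9, -4, -11, 0]
q=5: [-20, -17, -8, -16, -4]
Optimal cycle mean attained by: cycle 2->4->2, total (-7) + (-6), length 2.
Answer: λ = -13/2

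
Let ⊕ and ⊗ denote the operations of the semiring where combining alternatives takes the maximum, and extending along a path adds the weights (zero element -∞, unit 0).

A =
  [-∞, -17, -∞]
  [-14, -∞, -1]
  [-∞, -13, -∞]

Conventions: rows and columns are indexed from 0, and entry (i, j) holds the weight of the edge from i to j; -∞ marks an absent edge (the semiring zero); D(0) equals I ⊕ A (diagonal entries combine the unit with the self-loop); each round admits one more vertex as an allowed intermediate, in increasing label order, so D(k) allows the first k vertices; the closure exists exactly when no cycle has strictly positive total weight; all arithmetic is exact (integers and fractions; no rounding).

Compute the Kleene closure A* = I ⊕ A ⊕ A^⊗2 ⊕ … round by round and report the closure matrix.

D(0):
  [0, -17, -∞]
  [-14, 0, -1]
  [-∞, -13, 0]
D(1):
  [0, -17, -∞]
  [-14, 0, -1]
  [-∞, -13, 0]
D(2):
  [0, -17, -18]
  [-14, 0, -1]
  [-27, -13, 0]
D(3):
  [0, -17, -18]
  [-14, 0, -1]
  [-27, -13, 0]
Answer: A* = [[0, -17, -18], [-14, 0, -1], [-27, -13, 0]]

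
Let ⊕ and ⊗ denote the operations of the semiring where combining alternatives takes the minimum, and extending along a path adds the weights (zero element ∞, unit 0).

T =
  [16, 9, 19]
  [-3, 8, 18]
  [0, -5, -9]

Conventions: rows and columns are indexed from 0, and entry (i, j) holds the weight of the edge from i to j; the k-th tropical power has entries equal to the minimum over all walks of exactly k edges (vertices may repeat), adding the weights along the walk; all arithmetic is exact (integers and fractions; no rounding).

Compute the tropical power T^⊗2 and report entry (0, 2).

T^⊗2:
  [6, 14, 10]
  [5, 6, 9]
  [-9, -14, -18]
Key observation: the optimum is the walk 0->2->2, with weight 19 + (-9) = 10.
Optimal value attained by: walk 0->2->2.
Answer: (T^⊗2)[0][2] = 10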